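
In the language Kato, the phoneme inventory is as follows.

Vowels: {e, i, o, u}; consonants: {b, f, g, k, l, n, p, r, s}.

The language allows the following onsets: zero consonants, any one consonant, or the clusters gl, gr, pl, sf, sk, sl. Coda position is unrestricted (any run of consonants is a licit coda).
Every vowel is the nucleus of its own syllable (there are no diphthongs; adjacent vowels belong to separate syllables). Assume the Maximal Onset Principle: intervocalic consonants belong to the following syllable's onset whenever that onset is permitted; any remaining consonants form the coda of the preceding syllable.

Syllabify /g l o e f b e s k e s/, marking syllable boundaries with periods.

Nuclei (vowels): o, e, e, e → 4 syllables.
Between /o/ (V1) and /e/ (V2): no consonants, so the boundary falls immediately after /o/.
Between /e/ (V2) and /e/ (V3): /fb/ — longest licit onset from the right is /b/, leaving /f/ as coda.
Between /e/ (V3) and /e/ (V4): /sk/ is a licit onset in full, so it all attaches to the next syllable.

glo.ef.be.skes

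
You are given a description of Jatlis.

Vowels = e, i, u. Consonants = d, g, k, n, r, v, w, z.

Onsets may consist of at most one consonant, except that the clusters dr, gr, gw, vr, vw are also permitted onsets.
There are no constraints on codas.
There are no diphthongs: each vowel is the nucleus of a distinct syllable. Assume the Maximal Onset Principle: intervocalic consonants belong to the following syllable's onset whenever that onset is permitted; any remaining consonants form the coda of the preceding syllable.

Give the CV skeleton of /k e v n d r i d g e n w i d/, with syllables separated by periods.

Vowels present: e, i, e, i; each is a nucleus, giving 4 syllables.
σ1/σ2 boundary: /vndr/; trying suffixes from longest down, /dr/ is the first permitted one, so coda /vn/ | onset /dr/.
σ2/σ3 boundary: /dg/; trying suffixes from longest down, /g/ is the first permitted one, so coda /d/ | onset /g/.
σ3/σ4 boundary: /nw/ splits as /n/ + /w/ (/w/ is the longest suffix that is a licit onset).
Result: kevn.drid.gen.wid.
Mapping each syllable to C/V: /kevn/ → CVCC, /drid/ → CCVC, /gen/ → CVC, /wid/ → CVC.

CVCC.CCVC.CVC.CVC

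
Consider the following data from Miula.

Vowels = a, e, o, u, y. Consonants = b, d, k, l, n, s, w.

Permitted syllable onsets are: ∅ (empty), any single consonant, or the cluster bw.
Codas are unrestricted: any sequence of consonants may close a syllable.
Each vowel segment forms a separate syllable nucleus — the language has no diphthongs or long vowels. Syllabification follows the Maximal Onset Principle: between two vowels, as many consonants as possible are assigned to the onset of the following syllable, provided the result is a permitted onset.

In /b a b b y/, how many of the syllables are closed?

1

Nuclei (vowels): a, y → 2 syllables.
/a…y/ gap (V1→V2): /bb/ splits as /b/ + /b/ (/b/ is the longest suffix that is a licit onset).
So the parse is bab.by.
Classifying each syllable: /bab/ (closed), /by/ (open).
Closed syllables: 1.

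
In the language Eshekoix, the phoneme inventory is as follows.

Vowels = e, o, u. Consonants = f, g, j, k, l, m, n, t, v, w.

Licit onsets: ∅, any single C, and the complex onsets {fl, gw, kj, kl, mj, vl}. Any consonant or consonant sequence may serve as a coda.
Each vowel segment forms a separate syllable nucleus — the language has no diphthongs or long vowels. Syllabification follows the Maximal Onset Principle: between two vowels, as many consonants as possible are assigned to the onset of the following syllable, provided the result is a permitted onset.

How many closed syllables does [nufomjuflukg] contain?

Vowels present: u, o, u, u; each is a nucleus, giving 4 syllables.
Between /u/ (V1) and /o/ (V2): /f/ is a single consonant, so it becomes the next onset.
Between /o/ (V2) and /u/ (V3): cluster /mj/ — /mj/ is itself a permitted onset, so the whole cluster goes right; preceding coda = ∅.
Between /u/ (V3) and /u/ (V4): /fl/ is a licit onset in full, so it all attaches to the next syllable.
Result: nu.fo.mju.flukg.
Classifying each syllable: /nu/ (open), /fo/ (open), /mju/ (open), /flukg/ (closed).
Closed syllables: 1.

1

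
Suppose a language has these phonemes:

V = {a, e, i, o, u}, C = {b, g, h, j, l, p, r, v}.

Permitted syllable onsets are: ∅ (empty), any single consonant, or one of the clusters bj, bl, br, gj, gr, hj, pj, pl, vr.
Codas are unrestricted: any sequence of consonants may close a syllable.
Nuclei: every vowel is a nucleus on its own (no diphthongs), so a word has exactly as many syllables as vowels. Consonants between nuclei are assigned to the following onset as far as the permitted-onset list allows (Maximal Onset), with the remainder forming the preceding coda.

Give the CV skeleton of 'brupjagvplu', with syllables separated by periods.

CCV.CCVCC.CCV

Vowels present: u, a, u; each is a nucleus, giving 3 syllables.
Between /u/ (V1) and /a/ (V2): /pj/ is a licit onset in full, so it all attaches to the next syllable.
Between /a/ (V2) and /u/ (V3): /gvpl/ splits as /gv/ + /pl/ (/pl/ is the longest suffix that is a licit onset).
Putting it together: bru.pjagv.plu.
Mapping each syllable to C/V: /bru/ → CCV, /pjagv/ → CCVCC, /plu/ → CCV.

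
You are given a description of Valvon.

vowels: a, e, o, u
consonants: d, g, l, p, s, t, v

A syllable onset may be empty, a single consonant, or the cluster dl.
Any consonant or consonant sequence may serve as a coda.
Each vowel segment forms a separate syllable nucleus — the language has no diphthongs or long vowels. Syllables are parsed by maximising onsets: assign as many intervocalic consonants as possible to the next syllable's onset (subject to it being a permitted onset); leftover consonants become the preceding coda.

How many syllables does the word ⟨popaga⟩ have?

3

The vowels are o, a, a — 3 nuclei, so 3 syllables.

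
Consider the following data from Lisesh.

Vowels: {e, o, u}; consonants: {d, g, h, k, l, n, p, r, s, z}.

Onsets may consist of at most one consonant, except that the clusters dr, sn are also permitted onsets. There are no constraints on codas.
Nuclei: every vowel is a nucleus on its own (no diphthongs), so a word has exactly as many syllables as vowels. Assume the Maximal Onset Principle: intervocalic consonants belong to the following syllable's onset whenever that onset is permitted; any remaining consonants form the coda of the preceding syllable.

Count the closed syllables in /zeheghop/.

2

Vowels present: e, e, o; each is a nucleus, giving 3 syllables.
σ1/σ2 boundary: just /h/ — single C goes to the following onset.
σ2/σ3 boundary: cluster /gh/ — the longest permitted-onset suffix is /h/; onset = /h/, preceding coda = /g/.
Putting it together: ze.heg.hop.
Classifying each syllable: /ze/ (open), /heg/ (closed), /hop/ (closed).
Closed syllables: 2.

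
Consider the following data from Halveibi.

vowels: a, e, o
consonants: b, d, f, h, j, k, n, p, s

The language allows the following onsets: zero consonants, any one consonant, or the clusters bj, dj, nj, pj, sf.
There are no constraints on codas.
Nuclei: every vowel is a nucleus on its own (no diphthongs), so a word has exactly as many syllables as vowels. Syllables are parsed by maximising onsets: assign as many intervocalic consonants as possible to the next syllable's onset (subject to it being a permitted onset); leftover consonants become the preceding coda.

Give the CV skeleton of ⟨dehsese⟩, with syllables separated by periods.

CVC.CV.CV

Vowels present: e, e, e; each is a nucleus, giving 3 syllables.
V1 /e/ – V2 /e/: /hs/; trying suffixes from longest down, /s/ is the first permitted one, so coda /h/ | onset /s/.
V2 /e/ – V3 /e/: just /s/ — single C goes to the following onset.
Putting it together: deh.se.se.
Mapping each syllable to C/V: /deh/ → CVC, /se/ → CV, /se/ → CV.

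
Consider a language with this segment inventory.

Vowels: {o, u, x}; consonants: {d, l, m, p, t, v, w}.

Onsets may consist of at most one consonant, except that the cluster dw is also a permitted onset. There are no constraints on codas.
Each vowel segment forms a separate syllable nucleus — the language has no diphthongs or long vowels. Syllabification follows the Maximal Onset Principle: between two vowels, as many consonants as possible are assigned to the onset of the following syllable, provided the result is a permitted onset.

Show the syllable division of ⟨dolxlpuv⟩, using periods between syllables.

Nuclei (vowels): o, x, u → 3 syllables.
σ1/σ2 boundary: /l/ is a single consonant, so it becomes the next onset.
σ2/σ3 boundary: /lp/; trying suffixes from longest down, /p/ is the first permitted one, so coda /l/ | onset /p/.

do.lxl.puv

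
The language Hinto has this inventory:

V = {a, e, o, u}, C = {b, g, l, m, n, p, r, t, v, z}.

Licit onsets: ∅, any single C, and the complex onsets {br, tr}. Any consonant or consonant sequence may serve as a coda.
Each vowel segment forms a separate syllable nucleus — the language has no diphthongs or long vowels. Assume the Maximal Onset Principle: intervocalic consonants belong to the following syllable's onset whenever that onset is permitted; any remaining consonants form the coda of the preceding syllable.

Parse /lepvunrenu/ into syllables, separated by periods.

Nuclei (vowels): e, u, e, u → 4 syllables.
/e…u/ gap (V1→V2): /pv/ splits as /p/ + /v/ (/v/ is the longest suffix that is a licit onset).
/u…e/ gap (V2→V3): cluster /nr/ — the longest permitted-onset suffix is /r/; onset = /r/, preceding coda = /n/.
/e…u/ gap (V3→V4): /n/ → onset of the next syllable (single consonants are always licit onsets).

lep.vun.re.nu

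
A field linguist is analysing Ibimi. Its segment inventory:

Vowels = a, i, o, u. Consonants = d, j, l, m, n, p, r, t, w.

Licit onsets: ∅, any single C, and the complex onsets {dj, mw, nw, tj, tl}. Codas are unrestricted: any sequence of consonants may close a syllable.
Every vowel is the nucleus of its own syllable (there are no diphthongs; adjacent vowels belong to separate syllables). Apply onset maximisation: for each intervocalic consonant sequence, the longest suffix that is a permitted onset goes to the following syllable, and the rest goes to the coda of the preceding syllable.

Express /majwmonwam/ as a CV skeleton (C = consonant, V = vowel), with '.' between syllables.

CVCC.CV.CCVC

Nuclei (vowels): a, o, a → 3 syllables.
/a…o/ gap (V1→V2): /jwm/ — longest licit onset from the right is /m/, leaving /jw/ as coda.
/o…a/ gap (V2→V3): /nw/ — entire cluster is a permitted onset → onset /nw/, coda ∅.
Syllabification: majw.mo.nwam.
Mapping each syllable to C/V: /majw/ → CVCC, /mo/ → CV, /nwam/ → CCVC.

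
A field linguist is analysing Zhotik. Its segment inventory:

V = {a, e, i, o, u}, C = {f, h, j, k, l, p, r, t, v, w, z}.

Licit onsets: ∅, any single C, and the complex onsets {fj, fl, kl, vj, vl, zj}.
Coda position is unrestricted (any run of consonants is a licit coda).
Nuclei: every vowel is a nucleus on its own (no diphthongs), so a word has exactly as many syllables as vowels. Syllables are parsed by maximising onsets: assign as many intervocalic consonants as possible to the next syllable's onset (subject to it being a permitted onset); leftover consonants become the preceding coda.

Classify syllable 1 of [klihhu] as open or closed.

Vowels present: i, u; each is a nucleus, giving 2 syllables.
/i…u/ gap (V1→V2): cluster /hh/ — the longest permitted-onset suffix is /h/; onset = /h/, preceding coda = /h/.
So the parse is klih.hu.
Syllable 1 is /klih/ with coda /h/, so it is closed.

closed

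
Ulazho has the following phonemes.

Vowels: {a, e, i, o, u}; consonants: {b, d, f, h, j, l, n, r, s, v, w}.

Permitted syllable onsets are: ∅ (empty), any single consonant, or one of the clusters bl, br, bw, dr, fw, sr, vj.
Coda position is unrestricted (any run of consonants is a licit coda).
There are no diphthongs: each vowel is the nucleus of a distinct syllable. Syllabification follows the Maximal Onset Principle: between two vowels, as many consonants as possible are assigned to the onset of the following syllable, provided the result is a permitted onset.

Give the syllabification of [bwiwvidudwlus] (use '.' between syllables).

Vowels present: i, i, u, u; each is a nucleus, giving 4 syllables.
V1 /i/ – V2 /i/: /wv/ splits as /w/ + /v/ (/v/ is the longest suffix that is a licit onset).
V2 /i/ – V3 /u/: /d/ → onset of the next syllable (single consonants are always licit onsets).
V3 /u/ – V4 /u/: /dwl/ — longest licit onset from the right is /l/, leaving /dw/ as coda.

bwiw.vi.dudw.lus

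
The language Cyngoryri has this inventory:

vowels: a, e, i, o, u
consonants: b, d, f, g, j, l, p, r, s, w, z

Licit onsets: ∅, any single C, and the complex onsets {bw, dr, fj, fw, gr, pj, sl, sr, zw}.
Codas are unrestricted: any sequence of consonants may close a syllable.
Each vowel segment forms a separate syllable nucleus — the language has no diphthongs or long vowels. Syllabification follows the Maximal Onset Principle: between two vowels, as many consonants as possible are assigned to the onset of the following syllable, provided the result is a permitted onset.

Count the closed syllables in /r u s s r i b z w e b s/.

3

Nuclei (vowels): u, i, e → 3 syllables.
/u…i/ gap (V1→V2): cluster /ssr/ — the longest permitted-onset suffix is /sr/; onset = /sr/, preceding coda = /s/.
/i…e/ gap (V2→V3): /bzw/ splits as /b/ + /zw/ (/zw/ is the longest suffix that is a licit onset).
Syllabification: rus.srib.zwebs.
Classifying each syllable: /rus/ (closed), /srib/ (closed), /zwebs/ (closed).
Closed syllables: 3.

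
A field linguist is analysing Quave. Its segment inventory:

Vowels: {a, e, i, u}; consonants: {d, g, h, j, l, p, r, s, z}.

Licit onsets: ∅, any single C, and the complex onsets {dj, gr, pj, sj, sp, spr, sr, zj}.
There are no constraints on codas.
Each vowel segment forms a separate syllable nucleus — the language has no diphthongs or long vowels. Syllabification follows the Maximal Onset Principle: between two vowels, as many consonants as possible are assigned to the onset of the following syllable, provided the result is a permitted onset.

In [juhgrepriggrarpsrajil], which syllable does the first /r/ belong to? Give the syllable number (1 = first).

2

Vowels present: u, e, i, a, a, i; each is a nucleus, giving 6 syllables.
σ1/σ2 boundary: /hgr/; trying suffixes from longest down, /gr/ is the first permitted one, so coda /h/ | onset /gr/.
σ2/σ3 boundary: cluster /pr/ — the longest permitted-onset suffix is /r/; onset = /r/, preceding coda = /p/.
σ3/σ4 boundary: /ggr/ — longest licit onset from the right is /gr/, leaving /g/ as coda.
σ4/σ5 boundary: /rpsr/ — longest licit onset from the right is /sr/, leaving /rp/ as coda.
σ5/σ6 boundary: just /j/ — single C goes to the following onset.
So the parse is juh.grep.rig.grarp.sra.jil.
The first /r/ is in the onset of syllable 2 (/grep/).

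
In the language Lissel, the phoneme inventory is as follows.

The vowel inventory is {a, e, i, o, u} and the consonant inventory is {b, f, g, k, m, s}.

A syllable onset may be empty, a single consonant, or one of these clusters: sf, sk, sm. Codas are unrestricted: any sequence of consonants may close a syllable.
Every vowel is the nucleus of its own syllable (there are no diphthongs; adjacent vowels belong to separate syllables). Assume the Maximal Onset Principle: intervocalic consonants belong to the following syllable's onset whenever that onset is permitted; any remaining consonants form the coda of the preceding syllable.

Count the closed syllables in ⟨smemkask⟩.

The vowels are e, a — 2 nuclei, so 2 syllables.
V1 /e/ – V2 /a/: /mk/ splits as /m/ + /k/ (/k/ is the longest suffix that is a licit onset).
Result: smem.kask.
Classifying each syllable: /smem/ (closed), /kask/ (closed).
Closed syllables: 2.

2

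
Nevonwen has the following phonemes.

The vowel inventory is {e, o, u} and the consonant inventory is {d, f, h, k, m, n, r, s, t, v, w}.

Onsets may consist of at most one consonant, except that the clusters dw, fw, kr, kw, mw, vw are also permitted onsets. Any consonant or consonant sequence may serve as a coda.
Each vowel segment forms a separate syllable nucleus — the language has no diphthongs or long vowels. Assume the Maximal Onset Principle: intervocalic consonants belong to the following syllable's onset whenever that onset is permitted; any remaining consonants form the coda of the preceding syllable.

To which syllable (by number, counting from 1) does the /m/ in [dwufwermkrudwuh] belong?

Nuclei (vowels): u, e, u, u → 4 syllables.
σ1/σ2 boundary: cluster /fw/ — /fw/ is itself a permitted onset, so the whole cluster goes right; preceding coda = ∅.
σ2/σ3 boundary: /rmkr/ — longest licit onset from the right is /kr/, leaving /rm/ as coda.
σ3/σ4 boundary: /dw/ is a licit onset in full, so it all attaches to the next syllable.
Putting it together: dwu.fwerm.kru.dwuh.
The /m/ is in the coda of syllable 2 (/fwerm/).

2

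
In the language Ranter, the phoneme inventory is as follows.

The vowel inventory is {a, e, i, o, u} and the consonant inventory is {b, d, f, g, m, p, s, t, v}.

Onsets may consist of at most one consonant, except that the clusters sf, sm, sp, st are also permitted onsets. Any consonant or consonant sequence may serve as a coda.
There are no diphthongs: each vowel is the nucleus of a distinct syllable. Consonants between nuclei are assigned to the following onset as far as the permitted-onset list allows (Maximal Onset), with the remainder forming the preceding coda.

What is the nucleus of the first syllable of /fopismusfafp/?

The vowels are o, i, u, a — 4 nuclei, so 4 syllables.
The first nucleus (vowel 1 from the left) is /o/.

o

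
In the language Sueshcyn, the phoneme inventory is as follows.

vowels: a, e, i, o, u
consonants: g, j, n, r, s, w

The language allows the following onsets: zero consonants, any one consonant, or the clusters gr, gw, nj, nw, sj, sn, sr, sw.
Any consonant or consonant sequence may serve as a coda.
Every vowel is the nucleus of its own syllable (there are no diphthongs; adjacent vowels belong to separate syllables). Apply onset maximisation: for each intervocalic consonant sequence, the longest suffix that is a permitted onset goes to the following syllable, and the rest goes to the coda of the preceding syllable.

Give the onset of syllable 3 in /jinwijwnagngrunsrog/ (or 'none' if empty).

Nuclei (vowels): i, i, a, u, o → 5 syllables.
Between /i/ (V1) and /i/ (V2): /nw/ — entire cluster is a permitted onset → onset /nw/, coda ∅.
Between /i/ (V2) and /a/ (V3): cluster /jwn/ — the longest permitted-onset suffix is /n/; onset = /n/, preceding coda = /jw/.
Between /a/ (V3) and /u/ (V4): /gngr/ — longest licit onset from the right is /gr/, leaving /gn/ as coda.
Between /u/ (V4) and /o/ (V5): /nsr/ splits as /n/ + /sr/ (/sr/ is the longest suffix that is a licit onset).
Result: ji.nwijw.nagn.grun.srog.
Syllable 3 is /nagn/: onset /n/, nucleus /a/, coda /gn/.

n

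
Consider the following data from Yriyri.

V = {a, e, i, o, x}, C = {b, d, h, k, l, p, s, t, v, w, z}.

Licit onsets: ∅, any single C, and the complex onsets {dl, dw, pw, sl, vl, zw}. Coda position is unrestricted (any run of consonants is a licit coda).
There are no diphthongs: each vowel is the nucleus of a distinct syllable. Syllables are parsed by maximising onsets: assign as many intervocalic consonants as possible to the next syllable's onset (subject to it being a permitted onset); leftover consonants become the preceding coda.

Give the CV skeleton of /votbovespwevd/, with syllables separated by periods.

Nuclei (vowels): o, o, e, e → 4 syllables.
/o…o/ gap (V1→V2): /tb/; trying suffixes from longest down, /b/ is the first permitted one, so coda /t/ | onset /b/.
/o…e/ gap (V2→V3): /v/ → onset of the next syllable (single consonants are always licit onsets).
/e…e/ gap (V3→V4): /spw/ — longest licit onset from the right is /pw/, leaving /s/ as coda.
Putting it together: vot.bo.ves.pwevd.
Mapping each syllable to C/V: /vot/ → CVC, /bo/ → CV, /ves/ → CVC, /pwevd/ → CCVCC.

CVC.CV.CVC.CCVCC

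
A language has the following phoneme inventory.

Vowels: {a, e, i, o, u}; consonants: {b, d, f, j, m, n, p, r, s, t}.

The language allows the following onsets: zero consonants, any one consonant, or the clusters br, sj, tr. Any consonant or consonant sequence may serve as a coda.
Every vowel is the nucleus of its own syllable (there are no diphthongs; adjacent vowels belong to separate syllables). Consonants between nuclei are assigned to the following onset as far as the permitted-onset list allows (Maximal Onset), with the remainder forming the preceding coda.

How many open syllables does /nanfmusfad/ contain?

0

Nuclei (vowels): a, u, a → 3 syllables.
Between /a/ (V1) and /u/ (V2): /nfm/ splits as /nf/ + /m/ (/m/ is the longest suffix that is a licit onset).
Between /u/ (V2) and /a/ (V3): /sf/ — longest licit onset from the right is /f/, leaving /s/ as coda.
So the parse is nanf.mus.fad.
Classifying each syllable: /nanf/ (closed), /mus/ (closed), /fad/ (closed).
Open syllables: 0.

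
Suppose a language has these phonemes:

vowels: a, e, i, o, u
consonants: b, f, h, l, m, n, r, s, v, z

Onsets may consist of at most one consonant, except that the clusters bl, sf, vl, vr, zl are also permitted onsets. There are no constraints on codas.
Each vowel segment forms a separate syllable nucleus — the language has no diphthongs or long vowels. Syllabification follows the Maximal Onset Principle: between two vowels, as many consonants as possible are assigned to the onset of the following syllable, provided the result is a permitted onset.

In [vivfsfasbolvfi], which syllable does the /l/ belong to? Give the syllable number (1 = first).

3

Vowels present: i, a, o, i; each is a nucleus, giving 4 syllables.
V1 /i/ – V2 /a/: /vfsf/ — longest licit onset from the right is /sf/, leaving /vf/ as coda.
V2 /a/ – V3 /o/: /sb/; trying suffixes from longest down, /b/ is the first permitted one, so coda /s/ | onset /b/.
V3 /o/ – V4 /i/: /lvf/; trying suffixes from longest down, /f/ is the first permitted one, so coda /lv/ | onset /f/.
So the parse is vivf.sfas.bolv.fi.
The /l/ is in the coda of syllable 3 (/bolv/).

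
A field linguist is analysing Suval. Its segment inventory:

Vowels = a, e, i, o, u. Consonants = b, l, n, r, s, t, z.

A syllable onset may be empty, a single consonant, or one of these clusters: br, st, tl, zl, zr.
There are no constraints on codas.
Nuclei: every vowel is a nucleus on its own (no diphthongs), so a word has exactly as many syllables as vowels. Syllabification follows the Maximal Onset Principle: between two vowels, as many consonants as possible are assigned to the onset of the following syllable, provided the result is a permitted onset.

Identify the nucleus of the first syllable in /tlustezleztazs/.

u

Nuclei (vowels): u, e, e, a → 4 syllables.
The first nucleus (vowel 1 from the left) is /u/.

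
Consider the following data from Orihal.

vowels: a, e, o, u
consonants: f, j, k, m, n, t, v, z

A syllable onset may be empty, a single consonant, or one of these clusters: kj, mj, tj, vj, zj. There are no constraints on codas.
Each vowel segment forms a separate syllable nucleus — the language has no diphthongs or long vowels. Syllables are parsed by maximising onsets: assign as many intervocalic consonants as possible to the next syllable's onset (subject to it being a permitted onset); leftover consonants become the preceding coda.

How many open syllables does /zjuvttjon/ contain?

0

Nuclei (vowels): u, o → 2 syllables.
Between /u/ (V1) and /o/ (V2): /vttj/ — longest licit onset from the right is /tj/, leaving /vt/ as coda.
Syllabification: zjuvt.tjon.
Classifying each syllable: /zjuvt/ (closed), /tjon/ (closed).
Open syllables: 0.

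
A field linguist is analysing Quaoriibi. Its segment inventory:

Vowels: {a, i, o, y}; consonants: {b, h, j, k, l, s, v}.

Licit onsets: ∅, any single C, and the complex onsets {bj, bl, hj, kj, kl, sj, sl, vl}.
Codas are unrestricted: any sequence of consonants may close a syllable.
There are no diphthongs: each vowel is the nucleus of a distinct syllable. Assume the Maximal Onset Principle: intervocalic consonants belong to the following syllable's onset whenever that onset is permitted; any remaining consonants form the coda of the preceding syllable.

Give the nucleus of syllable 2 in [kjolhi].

Nuclei (vowels): o, i → 2 syllables.
The second nucleus (vowel 2 from the left) is /i/.

i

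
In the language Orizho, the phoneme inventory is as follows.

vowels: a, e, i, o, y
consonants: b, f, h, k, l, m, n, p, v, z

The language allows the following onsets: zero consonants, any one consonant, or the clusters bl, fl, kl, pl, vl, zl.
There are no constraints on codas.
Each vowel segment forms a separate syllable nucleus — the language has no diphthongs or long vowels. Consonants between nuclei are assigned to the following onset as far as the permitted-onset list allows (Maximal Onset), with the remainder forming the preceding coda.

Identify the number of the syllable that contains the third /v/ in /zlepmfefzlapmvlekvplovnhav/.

Vowels present: e, e, a, e, o, a; each is a nucleus, giving 6 syllables.
Between /e/ (V1) and /e/ (V2): /pmf/; trying suffixes from longest down, /f/ is the first permitted one, so coda /pm/ | onset /f/.
Between /e/ (V2) and /a/ (V3): /fzl/ splits as /f/ + /zl/ (/zl/ is the longest suffix that is a licit onset).
Between /a/ (V3) and /e/ (V4): /pmvl/; trying suffixes from longest down, /vl/ is the first permitted one, so coda /pm/ | onset /vl/.
Between /e/ (V4) and /o/ (V5): /kvpl/ — longest licit onset from the right is /pl/, leaving /kv/ as coda.
Between /o/ (V5) and /a/ (V6): /vnh/; trying suffixes from longest down, /h/ is the first permitted one, so coda /vn/ | onset /h/.
Putting it together: zlepm.fef.zlapm.vlekv.plovn.hav.
The third /v/ is in the coda of syllable 5 (/plovn/).

5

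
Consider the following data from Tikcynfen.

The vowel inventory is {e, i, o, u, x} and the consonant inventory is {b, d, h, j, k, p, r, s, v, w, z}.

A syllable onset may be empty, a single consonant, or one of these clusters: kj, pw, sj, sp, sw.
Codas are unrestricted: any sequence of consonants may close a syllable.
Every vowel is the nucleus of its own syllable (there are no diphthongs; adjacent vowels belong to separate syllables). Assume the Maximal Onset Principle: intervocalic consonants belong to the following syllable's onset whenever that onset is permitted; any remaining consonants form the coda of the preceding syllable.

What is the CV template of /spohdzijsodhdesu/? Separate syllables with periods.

Vowels present: o, i, o, e, u; each is a nucleus, giving 5 syllables.
σ1/σ2 boundary: /hdz/ splits as /hd/ + /z/ (/z/ is the longest suffix that is a licit onset).
σ2/σ3 boundary: /js/ — longest licit onset from the right is /s/, leaving /j/ as coda.
σ3/σ4 boundary: /dhd/ — longest licit onset from the right is /d/, leaving /dh/ as coda.
σ4/σ5 boundary: /s/ is a single consonant, so it becomes the next onset.
Putting it together: spohd.zij.sodh.de.su.
Mapping each syllable to C/V: /spohd/ → CCVCC, /zij/ → CVC, /sodh/ → CVCC, /de/ → CV, /su/ → CV.

CCVCC.CVC.CVCC.CV.CV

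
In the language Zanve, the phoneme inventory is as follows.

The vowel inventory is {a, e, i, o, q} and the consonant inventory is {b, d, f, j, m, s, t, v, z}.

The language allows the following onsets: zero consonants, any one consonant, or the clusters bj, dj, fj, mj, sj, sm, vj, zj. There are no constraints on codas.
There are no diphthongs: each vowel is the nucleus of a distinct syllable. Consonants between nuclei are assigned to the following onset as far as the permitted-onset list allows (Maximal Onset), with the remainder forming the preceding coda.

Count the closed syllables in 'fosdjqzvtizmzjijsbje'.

4

The vowels are o, q, i, i, e — 5 nuclei, so 5 syllables.
σ1/σ2 boundary: /sdj/ — longest licit onset from the right is /dj/, leaving /s/ as coda.
σ2/σ3 boundary: /zvt/ — longest licit onset from the right is /t/, leaving /zv/ as coda.
σ3/σ4 boundary: cluster /zmzj/ — the longest permitted-onset suffix is /zj/; onset = /zj/, preceding coda = /zm/.
σ4/σ5 boundary: /jsbj/; trying suffixes from longest down, /bj/ is the first permitted one, so coda /js/ | onset /bj/.
Syllabification: fos.djqzv.tizm.zjijs.bje.
Classifying each syllable: /fos/ (closed), /djqzv/ (closed), /tizm/ (closed), /zjijs/ (closed), /bje/ (open).
Closed syllables: 4.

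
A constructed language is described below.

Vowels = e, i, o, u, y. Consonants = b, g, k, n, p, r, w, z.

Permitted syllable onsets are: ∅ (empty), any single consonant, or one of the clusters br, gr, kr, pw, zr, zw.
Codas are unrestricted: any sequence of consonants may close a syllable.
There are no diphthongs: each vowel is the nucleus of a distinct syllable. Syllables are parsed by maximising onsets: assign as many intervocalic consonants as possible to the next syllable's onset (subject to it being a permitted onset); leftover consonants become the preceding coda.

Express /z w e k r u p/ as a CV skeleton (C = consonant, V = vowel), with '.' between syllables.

CCV.CCVC

The vowels are e, u — 2 nuclei, so 2 syllables.
/e…u/ gap (V1→V2): /kr/ — entire cluster is a permitted onset → onset /kr/, coda ∅.
Syllabification: zwe.krup.
Mapping each syllable to C/V: /zwe/ → CCV, /krup/ → CCVC.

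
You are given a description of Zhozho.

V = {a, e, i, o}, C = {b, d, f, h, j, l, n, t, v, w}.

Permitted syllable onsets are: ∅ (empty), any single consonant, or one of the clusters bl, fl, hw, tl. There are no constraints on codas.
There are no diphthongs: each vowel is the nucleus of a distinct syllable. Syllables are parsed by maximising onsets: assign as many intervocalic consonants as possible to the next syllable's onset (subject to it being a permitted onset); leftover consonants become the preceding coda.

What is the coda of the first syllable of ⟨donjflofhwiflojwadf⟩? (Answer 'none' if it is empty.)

Vowels present: o, o, i, o, a; each is a nucleus, giving 5 syllables.
Between /o/ (V1) and /o/ (V2): /njfl/ — longest licit onset from the right is /fl/, leaving /nj/ as coda.
Between /o/ (V2) and /i/ (V3): /fhw/; trying suffixes from longest down, /hw/ is the first permitted one, so coda /f/ | onset /hw/.
Between /i/ (V3) and /o/ (V4): /fl/ — entire cluster is a permitted onset → onset /fl/, coda ∅.
Between /o/ (V4) and /a/ (V5): /jw/ — longest licit onset from the right is /w/, leaving /j/ as coda.
Syllabification: donj.flof.hwi.floj.wadf.
Syllable 1 is /donj/: onset /d/, nucleus /o/, coda /nj/.

nj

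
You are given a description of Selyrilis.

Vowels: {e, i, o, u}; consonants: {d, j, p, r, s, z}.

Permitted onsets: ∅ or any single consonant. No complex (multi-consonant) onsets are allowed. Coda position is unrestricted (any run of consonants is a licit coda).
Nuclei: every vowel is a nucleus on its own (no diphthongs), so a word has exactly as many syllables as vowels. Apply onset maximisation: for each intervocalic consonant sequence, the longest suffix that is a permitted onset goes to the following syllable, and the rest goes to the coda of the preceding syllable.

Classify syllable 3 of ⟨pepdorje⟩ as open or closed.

open

Nuclei (vowels): e, o, e → 3 syllables.
σ1/σ2 boundary: /pd/; trying suffixes from longest down, /d/ is the first permitted one, so coda /p/ | onset /d/.
σ2/σ3 boundary: cluster /rj/ — the longest permitted-onset suffix is /j/; onset = /j/, preceding coda = /r/.
Result: pep.dor.je.
Syllable 3 is /je/; it ends in its nucleus with no coda, so it is open.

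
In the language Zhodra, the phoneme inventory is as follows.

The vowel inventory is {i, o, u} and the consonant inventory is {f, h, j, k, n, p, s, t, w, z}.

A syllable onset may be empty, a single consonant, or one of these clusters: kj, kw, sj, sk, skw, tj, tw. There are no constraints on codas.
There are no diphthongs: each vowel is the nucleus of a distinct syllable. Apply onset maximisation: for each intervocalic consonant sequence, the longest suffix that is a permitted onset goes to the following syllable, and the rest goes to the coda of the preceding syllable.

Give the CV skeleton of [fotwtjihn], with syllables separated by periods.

CVCC.CCVCC

Nuclei (vowels): o, i → 2 syllables.
V1 /o/ – V2 /i/: /twtj/ splits as /tw/ + /tj/ (/tj/ is the longest suffix that is a licit onset).
So the parse is fotw.tjihn.
Mapping each syllable to C/V: /fotw/ → CVCC, /tjihn/ → CCVCC.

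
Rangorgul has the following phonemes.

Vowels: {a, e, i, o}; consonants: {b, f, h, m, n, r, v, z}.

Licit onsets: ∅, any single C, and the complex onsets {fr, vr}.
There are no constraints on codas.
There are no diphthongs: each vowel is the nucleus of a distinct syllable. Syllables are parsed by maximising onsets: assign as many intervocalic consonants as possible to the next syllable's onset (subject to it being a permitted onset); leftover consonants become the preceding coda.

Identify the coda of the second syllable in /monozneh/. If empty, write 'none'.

z

The vowels are o, o, e — 3 nuclei, so 3 syllables.
V1 /o/ – V2 /o/: /n/ → onset of the next syllable (single consonants are always licit onsets).
V2 /o/ – V3 /e/: /zn/; trying suffixes from longest down, /n/ is the first permitted one, so coda /z/ | onset /n/.
Syllabification: mo.noz.neh.
Syllable 2 is /noz/: onset /n/, nucleus /o/, coda /z/.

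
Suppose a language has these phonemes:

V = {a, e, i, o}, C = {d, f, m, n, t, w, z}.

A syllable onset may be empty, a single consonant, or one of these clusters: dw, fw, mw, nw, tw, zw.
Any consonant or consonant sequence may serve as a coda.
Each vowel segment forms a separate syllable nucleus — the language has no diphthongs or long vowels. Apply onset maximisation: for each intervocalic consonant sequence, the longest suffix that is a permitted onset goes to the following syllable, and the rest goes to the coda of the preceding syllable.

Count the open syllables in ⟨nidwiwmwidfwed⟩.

1

The vowels are i, i, i, e — 4 nuclei, so 4 syllables.
Between /i/ (V1) and /i/ (V2): /dw/ — entire cluster is a permitted onset → onset /dw/, coda ∅.
Between /i/ (V2) and /i/ (V3): /wmw/; trying suffixes from longest down, /mw/ is the first permitted one, so coda /w/ | onset /mw/.
Between /i/ (V3) and /e/ (V4): /dfw/; trying suffixes from longest down, /fw/ is the first permitted one, so coda /d/ | onset /fw/.
Syllabification: ni.dwiw.mwid.fwed.
Classifying each syllable: /ni/ (open), /dwiw/ (closed), /mwid/ (closed), /fwed/ (closed).
Open syllables: 1.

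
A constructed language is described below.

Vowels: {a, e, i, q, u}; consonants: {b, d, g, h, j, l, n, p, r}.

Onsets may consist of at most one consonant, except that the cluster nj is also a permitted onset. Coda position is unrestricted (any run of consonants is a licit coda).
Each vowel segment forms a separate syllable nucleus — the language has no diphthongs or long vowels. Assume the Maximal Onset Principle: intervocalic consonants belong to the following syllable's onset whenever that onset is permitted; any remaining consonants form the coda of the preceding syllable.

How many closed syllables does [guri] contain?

The vowels are u, i — 2 nuclei, so 2 syllables.
V1 /u/ – V2 /i/: /r/ → onset of the next syllable (single consonants are always licit onsets).
Putting it together: gu.ri.
Classifying each syllable: /gu/ (open), /ri/ (open).
Closed syllables: 0.

0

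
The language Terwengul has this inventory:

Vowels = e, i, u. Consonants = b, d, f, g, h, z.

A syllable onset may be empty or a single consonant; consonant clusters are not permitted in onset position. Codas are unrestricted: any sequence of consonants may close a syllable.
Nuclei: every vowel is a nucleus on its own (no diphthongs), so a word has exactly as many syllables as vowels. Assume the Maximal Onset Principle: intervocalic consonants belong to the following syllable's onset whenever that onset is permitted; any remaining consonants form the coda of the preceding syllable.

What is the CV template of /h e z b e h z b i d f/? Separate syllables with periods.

CVC.CVCC.CVCC

Nuclei (vowels): e, e, i → 3 syllables.
σ1/σ2 boundary: /zb/ — longest licit onset from the right is /b/, leaving /z/ as coda.
σ2/σ3 boundary: cluster /hzb/ — the longest permitted-onset suffix is /b/; onset = /b/, preceding coda = /hz/.
Result: hez.behz.bidf.
Mapping each syllable to C/V: /hez/ → CVC, /behz/ → CVCC, /bidf/ → CVCC.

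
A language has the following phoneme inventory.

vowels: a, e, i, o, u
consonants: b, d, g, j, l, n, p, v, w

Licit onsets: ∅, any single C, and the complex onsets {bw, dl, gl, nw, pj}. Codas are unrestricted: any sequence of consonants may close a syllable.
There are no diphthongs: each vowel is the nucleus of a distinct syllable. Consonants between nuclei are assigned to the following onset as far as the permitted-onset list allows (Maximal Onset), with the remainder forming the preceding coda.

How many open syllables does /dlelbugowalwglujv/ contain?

Vowels present: e, u, o, a, u; each is a nucleus, giving 5 syllables.
σ1/σ2 boundary: /lb/ — longest licit onset from the right is /b/, leaving /l/ as coda.
σ2/σ3 boundary: /g/ → onset of the next syllable (single consonants are always licit onsets).
σ3/σ4 boundary: /w/ → onset of the next syllable (single consonants are always licit onsets).
σ4/σ5 boundary: cluster /lwgl/ — the longest permitted-onset suffix is /gl/; onset = /gl/, preceding coda = /lw/.
So the parse is dlel.bu.go.walw.glujv.
Classifying each syllable: /dlel/ (closed), /bu/ (open), /go/ (open), /walw/ (closed), /glujv/ (closed).
Open syllables: 2.

2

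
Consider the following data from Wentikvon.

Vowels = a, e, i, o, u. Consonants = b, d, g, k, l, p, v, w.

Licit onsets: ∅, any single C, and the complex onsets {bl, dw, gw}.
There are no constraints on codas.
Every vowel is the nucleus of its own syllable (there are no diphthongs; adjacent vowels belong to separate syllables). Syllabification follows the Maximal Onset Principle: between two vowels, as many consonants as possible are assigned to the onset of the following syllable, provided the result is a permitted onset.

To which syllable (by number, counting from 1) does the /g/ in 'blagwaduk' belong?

Vowels present: a, a, u; each is a nucleus, giving 3 syllables.
σ1/σ2 boundary: /gw/ — entire cluster is a permitted onset → onset /gw/, coda ∅.
σ2/σ3 boundary: just /d/ — single C goes to the following onset.
Result: bla.gwa.duk.
The /g/ is in the onset of syllable 2 (/gwa/).

2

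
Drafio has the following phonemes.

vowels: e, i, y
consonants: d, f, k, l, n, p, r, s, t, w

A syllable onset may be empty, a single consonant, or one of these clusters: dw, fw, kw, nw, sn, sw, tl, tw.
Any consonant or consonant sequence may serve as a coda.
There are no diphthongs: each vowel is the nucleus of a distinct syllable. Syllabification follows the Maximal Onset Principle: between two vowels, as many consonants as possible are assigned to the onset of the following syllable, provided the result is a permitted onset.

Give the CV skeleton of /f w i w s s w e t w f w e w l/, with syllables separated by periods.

Vowels present: i, e, e; each is a nucleus, giving 3 syllables.
V1 /i/ – V2 /e/: /wssw/; trying suffixes from longest down, /sw/ is the first permitted one, so coda /ws/ | onset /sw/.
V2 /e/ – V3 /e/: /twfw/ — longest licit onset from the right is /fw/, leaving /tw/ as coda.
Result: fwiws.swetw.fwewl.
Mapping each syllable to C/V: /fwiws/ → CCVCC, /swetw/ → CCVCC, /fwewl/ → CCVCC.

CCVCC.CCVCC.CCVCC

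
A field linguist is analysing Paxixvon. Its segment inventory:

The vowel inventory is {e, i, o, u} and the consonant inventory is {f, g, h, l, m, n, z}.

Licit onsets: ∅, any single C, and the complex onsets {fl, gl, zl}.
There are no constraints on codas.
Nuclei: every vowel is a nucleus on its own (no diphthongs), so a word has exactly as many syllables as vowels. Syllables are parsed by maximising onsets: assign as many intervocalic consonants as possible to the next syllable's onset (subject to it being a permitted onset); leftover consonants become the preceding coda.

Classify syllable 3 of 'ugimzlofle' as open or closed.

open

The vowels are u, i, o, e — 4 nuclei, so 4 syllables.
σ1/σ2 boundary: just /g/ — single C goes to the following onset.
σ2/σ3 boundary: /mzl/; trying suffixes from longest down, /zl/ is the first permitted one, so coda /m/ | onset /zl/.
σ3/σ4 boundary: cluster /fl/ — /fl/ is itself a permitted onset, so the whole cluster goes right; preceding coda = ∅.
So the parse is u.gim.zlo.fle.
Syllable 3 is /zlo/; it ends in its nucleus with no coda, so it is open.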